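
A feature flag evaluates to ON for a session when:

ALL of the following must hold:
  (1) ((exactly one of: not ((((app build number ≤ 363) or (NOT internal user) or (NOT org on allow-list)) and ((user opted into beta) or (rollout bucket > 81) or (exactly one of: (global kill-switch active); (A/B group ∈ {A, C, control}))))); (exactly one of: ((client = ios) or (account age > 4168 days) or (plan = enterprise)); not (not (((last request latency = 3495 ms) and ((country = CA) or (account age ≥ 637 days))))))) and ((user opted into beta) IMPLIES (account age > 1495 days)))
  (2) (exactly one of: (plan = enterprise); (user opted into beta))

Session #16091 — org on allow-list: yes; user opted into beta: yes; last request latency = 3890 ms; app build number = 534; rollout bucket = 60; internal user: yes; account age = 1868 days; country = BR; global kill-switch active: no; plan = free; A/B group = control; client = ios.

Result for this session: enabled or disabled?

Atomic conditions:
  app build number ≤ 363: 534 ≤ 363 is false
  NOT internal user: yes → false
  NOT org on allow-list: yes → false
  user opted into beta: yes → true
  rollout bucket > 81: 60 > 81 is false
  global kill-switch active: no → false
  A/B group ∈ {A, C, control}: control is in the set → true
  client = ios: ios == ios is true
  account age > 4168 days: 1868 > 4168 is false
  plan = enterprise: free == enterprise is false
  last request latency = 3495 ms: 3890 == 3495 is false
  country = CA: BR == CA is false
  account age ≥ 637 days: 1868 ≥ 637 is true
  account age > 1495 days: 1868 > 1495 is true
Combine:
[1.1.1.1.1] false OR false OR false = false
[1.1.1.1.2.3] exactly-one(false, true) = true
[1.1.1.1.2] true OR false OR true = true
[1.1.1.1] false AND true = false
[1.1.1] NOT false = true
[1.1.2.1] true OR false OR false = true
[1.1.2.2.1.1.2] false OR true = true
[1.1.2.2.1.1] false AND true = false
[1.1.2.2.1] NOT false = true
[1.1.2.2] NOT true = false
[1.1.2] exactly-one(true, false) = true
[1.1] exactly-one(true, true) = false
[1.2] true → true = true
[1] false AND true = false
[2] exactly-one(false, true) = true
[root] false AND true = false
Overall: false → disabled

Disabled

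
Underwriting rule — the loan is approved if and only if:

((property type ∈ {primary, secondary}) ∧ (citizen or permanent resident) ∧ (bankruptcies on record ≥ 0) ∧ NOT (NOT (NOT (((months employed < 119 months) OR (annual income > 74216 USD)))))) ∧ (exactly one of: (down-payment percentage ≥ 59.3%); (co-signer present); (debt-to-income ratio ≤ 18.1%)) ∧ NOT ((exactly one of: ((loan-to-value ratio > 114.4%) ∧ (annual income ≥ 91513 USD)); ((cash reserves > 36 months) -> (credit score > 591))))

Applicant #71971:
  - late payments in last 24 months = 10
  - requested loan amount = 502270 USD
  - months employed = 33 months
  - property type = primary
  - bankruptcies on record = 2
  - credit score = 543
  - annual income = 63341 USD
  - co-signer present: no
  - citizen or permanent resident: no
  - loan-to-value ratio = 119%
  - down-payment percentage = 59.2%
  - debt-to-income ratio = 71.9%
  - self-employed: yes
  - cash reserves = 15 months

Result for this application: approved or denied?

Atomic conditions:
  property type ∈ {primary, secondary}: primary is in the set → true
  citizen or permanent resident: no → false
  bankruptcies on record ≥ 0: 2 ≥ 0 is true
  months employed < 119 months: 33 < 119 is true
  annual income > 74216 USD: 63341 > 74216 is false
  down-payment percentage ≥ 59.3%: 59.2 ≥ 59.3 is false
  co-signer present: no → false
  debt-to-income ratio ≤ 18.1%: 71.9 ≤ 18.1 is false
  loan-to-value ratio > 114.4%: 119 > 114.4 is true
  annual income ≥ 91513 USD: 63341 ≥ 91513 is false
  cash reserves > 36 months: 15 > 36 is false
  credit score > 591: 543 > 591 is false
Combine:
[1.4.1.1.1] true OR false = true
[1.4.1.1] NOT true = false
[1.4.1] NOT false = true
[1.4] NOT true = false
[1] true AND false AND true AND false = false
[2] exactly-one(false, false, false) = false
[3.1.1] true AND false = false
[3.1.2] false → false (antecedent false ⇒ implication holds) = true
[3.1] exactly-one(false, true) = true
[3] NOT true = false
[root] false AND false AND false = false
Overall: false → denied

Denied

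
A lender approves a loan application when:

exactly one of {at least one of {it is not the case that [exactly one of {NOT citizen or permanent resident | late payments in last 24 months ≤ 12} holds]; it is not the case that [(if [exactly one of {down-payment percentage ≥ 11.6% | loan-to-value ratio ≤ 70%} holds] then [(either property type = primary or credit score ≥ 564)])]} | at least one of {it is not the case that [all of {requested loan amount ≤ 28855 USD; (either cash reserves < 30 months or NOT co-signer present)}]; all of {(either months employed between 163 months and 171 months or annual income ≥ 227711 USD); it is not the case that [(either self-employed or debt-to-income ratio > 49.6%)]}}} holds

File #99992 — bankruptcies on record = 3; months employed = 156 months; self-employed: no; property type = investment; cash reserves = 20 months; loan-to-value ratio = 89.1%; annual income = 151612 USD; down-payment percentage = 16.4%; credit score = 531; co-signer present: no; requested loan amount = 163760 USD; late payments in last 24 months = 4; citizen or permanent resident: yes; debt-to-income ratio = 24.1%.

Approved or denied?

Atomic conditions:
  NOT citizen or permanent resident: yes → false
  late payments in last 24 months ≤ 12: 4 ≤ 12 is true
  down-payment percentage ≥ 11.6%: 16.4 ≥ 11.6 is true
  loan-to-value ratio ≤ 70%: 89.1 ≤ 70 is false
  property type = primary: investment == primary is false
  credit score ≥ 564: 531 ≥ 564 is false
  requested loan amount ≤ 28855 USD: 163760 ≤ 28855 is false
  cash reserves < 30 months: 20 < 30 is true
  NOT co-signer present: no → true
  months employed between 163 months and 171 months: 156 in [163, 171] is false
  annual income ≥ 227711 USD: 151612 ≥ 227711 is false
  self-employed: no → false
  debt-to-income ratio > 49.6%: 24.1 > 49.6 is false
Combine:
[1.1.1] exactly-one(false, true) = true
[1.1] NOT true = false
[1.2.1.1] exactly-one(true, false) = true
[1.2.1.2] false OR false = false
[1.2.1] true → false = false
[1.2] NOT false = true
[1] false OR true = true
[2.1.1.2] true OR true = true
[2.1.1] false AND true = false
[2.1] NOT false = true
[2.2.1] false OR false = false
[2.2.2.1] false OR false = false
[2.2.2] NOT false = true
[2.2] false AND true = false
[2] true OR false = true
[root] exactly-one(true, true) = false
Overall: false → denied

Denied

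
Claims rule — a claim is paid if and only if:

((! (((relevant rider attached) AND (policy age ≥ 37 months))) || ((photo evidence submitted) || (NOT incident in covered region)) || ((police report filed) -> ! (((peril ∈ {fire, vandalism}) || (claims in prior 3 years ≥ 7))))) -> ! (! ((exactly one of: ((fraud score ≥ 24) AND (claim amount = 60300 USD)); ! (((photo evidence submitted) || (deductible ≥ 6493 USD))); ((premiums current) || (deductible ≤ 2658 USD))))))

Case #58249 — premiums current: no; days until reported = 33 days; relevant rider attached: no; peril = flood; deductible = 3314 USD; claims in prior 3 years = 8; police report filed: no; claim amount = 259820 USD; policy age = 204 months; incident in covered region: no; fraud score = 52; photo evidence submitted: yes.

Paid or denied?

Atomic conditions:
  relevant rider attached: no → false
  policy age ≥ 37 months: 204 ≥ 37 is true
  photo evidence submitted: yes → true
  NOT incident in covered region: no → true
  police report filed: no → false
  peril ∈ {fire, vandalism}: flood is not in the set → false
  claims in prior 3 years ≥ 7: 8 ≥ 7 is true
  fraud score ≥ 24: 52 ≥ 24 is true
  claim amount = 60300 USD: 259820 == 60300 is false
  deductible ≥ 6493 USD: 3314 ≥ 6493 is false
  premiums current: no → false
  deductible ≤ 2658 USD: 3314 ≤ 2658 is false
Combine:
[1.1.1] false AND true = false
[1.1] NOT false = true
[1.2] true OR true = true
[1.3.2.1] false OR true = true
[1.3.2] NOT true = false
[1.3] false → false (antecedent false ⇒ implication holds) = true
[1] true OR true OR true = true
[2.1.1.1] true AND false = false
[2.1.1.2.1] true OR false = true
[2.1.1.2] NOT true = false
[2.1.1.3] false OR false = false
[2.1.1] exactly-one(false, false, false) = false
[2.1] NOT false = true
[2] NOT true = false
[root] true → false = false
Overall: false → denied

Denied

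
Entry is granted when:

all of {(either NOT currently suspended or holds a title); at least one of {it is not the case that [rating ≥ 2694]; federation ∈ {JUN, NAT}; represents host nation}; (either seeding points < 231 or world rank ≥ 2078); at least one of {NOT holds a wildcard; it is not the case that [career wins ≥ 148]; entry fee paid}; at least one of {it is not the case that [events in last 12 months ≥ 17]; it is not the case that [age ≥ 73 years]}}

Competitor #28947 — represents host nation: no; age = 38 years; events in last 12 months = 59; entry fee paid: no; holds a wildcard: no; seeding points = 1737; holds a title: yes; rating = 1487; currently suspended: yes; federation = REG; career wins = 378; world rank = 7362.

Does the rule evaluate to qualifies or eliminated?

Qualifies

Atomic conditions:
  NOT currently suspended: yes → false
  holds a title: yes → true
  rating ≥ 2694: 1487 ≥ 2694 is false
  federation ∈ {JUN, NAT}: REG is not in the set → false
  represents host nation: no → false
  seeding points < 231: 1737 < 231 is false
  world rank ≥ 2078: 7362 ≥ 2078 is true
  NOT holds a wildcard: no → true
  career wins ≥ 148: 378 ≥ 148 is true
  entry fee paid: no → false
  events in last 12 months ≥ 17: 59 ≥ 17 is true
  age ≥ 73 years: 38 ≥ 73 is false
Combine:
[1] false OR true = true
[2.1] NOT false = true
[2] true OR false OR false = true
[3] false OR true = true
[4.2] NOT true = false
[4] true OR false OR false = true
[5.1] NOT true = false
[5.2] NOT false = true
[5] false OR true = true
[root] true AND true AND true AND true AND true = true
Overall: true → qualifies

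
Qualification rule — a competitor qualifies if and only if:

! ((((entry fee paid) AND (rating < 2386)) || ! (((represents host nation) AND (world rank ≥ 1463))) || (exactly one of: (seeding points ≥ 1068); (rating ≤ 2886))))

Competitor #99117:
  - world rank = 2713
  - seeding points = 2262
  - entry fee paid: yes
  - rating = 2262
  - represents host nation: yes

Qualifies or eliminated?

Atomic conditions:
  entry fee paid: yes → true
  rating < 2386: 2262 < 2386 is true
  represents host nation: yes → true
  world rank ≥ 1463: 2713 ≥ 1463 is true
  seeding points ≥ 1068: 2262 ≥ 1068 is true
  rating ≤ 2886: 2262 ≤ 2886 is true
Combine:
[1.1] true AND true = true
[1.2.1] true AND true = true
[1.2] NOT true = false
[1.3] exactly-one(true, true) = false
[1] true OR false OR false = true
[root] NOT true = false
Overall: false → eliminated

Eliminated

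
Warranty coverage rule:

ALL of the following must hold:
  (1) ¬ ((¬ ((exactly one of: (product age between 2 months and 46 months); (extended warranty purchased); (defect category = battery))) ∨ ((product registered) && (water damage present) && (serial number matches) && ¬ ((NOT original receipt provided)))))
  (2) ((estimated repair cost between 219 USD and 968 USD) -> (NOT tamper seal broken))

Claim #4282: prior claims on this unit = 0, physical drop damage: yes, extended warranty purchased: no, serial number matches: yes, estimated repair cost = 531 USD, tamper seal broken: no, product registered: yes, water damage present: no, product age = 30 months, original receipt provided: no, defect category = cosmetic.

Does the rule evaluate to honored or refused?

Honored

Atomic conditions:
  product age between 2 months and 46 months: 30 in [2, 46] is true
  extended warranty purchased: no → false
  defect category = battery: cosmetic == battery is false
  product registered: yes → true
  water damage present: no → false
  serial number matches: yes → true
  NOT original receipt provided: no → true
  estimated repair cost between 219 USD and 968 USD: 531 in [219, 968] is true
  NOT tamper seal broken: no → true
Combine:
[1.1.1.1] exactly-one(true, false, false) = true
[1.1.1] NOT true = false
[1.1.2.4] NOT true = false
[1.1.2] true AND false AND true AND false = false
[1.1] false OR false = false
[1] NOT false = true
[2] true → true = true
[root] true AND true = true
Overall: true → honored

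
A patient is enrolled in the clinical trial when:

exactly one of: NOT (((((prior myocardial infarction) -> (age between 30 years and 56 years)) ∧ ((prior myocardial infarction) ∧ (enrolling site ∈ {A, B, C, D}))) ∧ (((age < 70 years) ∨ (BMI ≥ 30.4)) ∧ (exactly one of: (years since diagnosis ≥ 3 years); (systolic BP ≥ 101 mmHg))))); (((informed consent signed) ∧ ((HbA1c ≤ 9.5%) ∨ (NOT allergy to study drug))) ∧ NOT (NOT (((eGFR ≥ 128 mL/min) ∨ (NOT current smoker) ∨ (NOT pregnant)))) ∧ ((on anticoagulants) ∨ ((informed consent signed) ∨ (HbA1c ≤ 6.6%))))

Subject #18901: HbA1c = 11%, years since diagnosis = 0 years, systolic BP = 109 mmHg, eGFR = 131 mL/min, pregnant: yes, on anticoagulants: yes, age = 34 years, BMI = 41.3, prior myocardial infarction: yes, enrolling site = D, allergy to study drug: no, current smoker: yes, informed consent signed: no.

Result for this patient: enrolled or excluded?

Atomic conditions:
  prior myocardial infarction: yes → true
  age between 30 years and 56 years: 34 in [30, 56] is true
  enrolling site ∈ {A, B, C, D}: D is in the set → true
  age < 70 years: 34 < 70 is true
  BMI ≥ 30.4: 41.3 ≥ 30.4 is true
  years since diagnosis ≥ 3 years: 0 ≥ 3 is false
  systolic BP ≥ 101 mmHg: 109 ≥ 101 is true
  informed consent signed: no → false
  HbA1c ≤ 9.5%: 11 ≤ 9.5 is false
  NOT allergy to study drug: no → true
  eGFR ≥ 128 mL/min: 131 ≥ 128 is true
  NOT current smoker: yes → false
  NOT pregnant: yes → false
  on anticoagulants: yes → true
  HbA1c ≤ 6.6%: 11 ≤ 6.6 is false
Combine:
[1.1.1.1] true → true = true
[1.1.1.2] true AND true = true
[1.1.1] true AND true = true
[1.1.2.1] true OR true = true
[1.1.2.2] exactly-one(false, true) = true
[1.1.2] true AND true = true
[1.1] true AND true = true
[1] NOT true = false
[2.1.2] false OR true = true
[2.1] false AND true = false
[2.2.1.1] true OR false OR false = true
[2.2.1] NOT true = false
[2.2] NOT false = true
[2.3.2] false OR false = false
[2.3] true OR false = true
[2] false AND true AND true = false
[root] exactly-one(false, false) = false
Overall: false → excluded

Excluded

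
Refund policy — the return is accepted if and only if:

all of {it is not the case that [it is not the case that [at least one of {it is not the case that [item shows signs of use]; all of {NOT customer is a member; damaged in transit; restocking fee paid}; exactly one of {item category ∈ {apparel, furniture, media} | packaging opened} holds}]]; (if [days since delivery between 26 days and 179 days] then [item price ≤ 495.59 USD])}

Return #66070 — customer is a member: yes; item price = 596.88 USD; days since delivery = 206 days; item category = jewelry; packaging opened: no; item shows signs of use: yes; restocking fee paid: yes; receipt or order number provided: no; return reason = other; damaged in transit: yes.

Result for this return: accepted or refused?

Refused

Atomic conditions:
  item shows signs of use: yes → true
  NOT customer is a member: yes → false
  damaged in transit: yes → true
  restocking fee paid: yes → true
  item category ∈ {apparel, furniture, media}: jewelry is not in the set → false
  packaging opened: no → false
  days since delivery between 26 days and 179 days: 206 in [26, 179] is false
  item price ≤ 495.59 USD: 596.88 ≤ 495.59 is false
Combine:
[1.1.1.1] NOT true = false
[1.1.1.2] false AND true AND true = false
[1.1.1.3] exactly-one(false, false) = false
[1.1.1] false OR false OR false = false
[1.1] NOT false = true
[1] NOT true = false
[2] false → false (antecedent false ⇒ implication holds) = true
[root] false AND true = false
Overall: false → refused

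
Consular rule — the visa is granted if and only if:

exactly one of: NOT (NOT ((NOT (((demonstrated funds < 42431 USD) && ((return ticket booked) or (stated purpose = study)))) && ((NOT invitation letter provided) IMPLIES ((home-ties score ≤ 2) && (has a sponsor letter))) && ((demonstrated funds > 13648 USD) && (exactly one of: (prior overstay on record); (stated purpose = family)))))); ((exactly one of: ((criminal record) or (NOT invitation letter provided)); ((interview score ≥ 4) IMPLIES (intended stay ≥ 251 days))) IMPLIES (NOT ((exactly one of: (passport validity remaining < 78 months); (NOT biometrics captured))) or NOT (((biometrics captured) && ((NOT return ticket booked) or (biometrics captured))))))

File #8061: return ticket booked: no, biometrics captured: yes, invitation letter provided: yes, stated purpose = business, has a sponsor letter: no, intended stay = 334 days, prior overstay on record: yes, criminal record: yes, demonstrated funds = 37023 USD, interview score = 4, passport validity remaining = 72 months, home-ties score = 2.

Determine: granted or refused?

Refused

Atomic conditions:
  demonstrated funds < 42431 USD: 37023 < 42431 is true
  return ticket booked: no → false
  stated purpose = study: business == study is false
  NOT invitation letter provided: yes → false
  home-ties score ≤ 2: 2 ≤ 2 is true
  has a sponsor letter: no → false
  demonstrated funds > 13648 USD: 37023 > 13648 is true
  prior overstay on record: yes → true
  stated purpose = family: business == family is false
  criminal record: yes → true
  interview score ≥ 4: 4 ≥ 4 is true
  intended stay ≥ 251 days: 334 ≥ 251 is true
  passport validity remaining < 78 months: 72 < 78 is true
  NOT biometrics captured: yes → false
  biometrics captured: yes → true
  NOT return ticket booked: no → true
Combine:
[1.1.1.1.1.2] false OR false = false
[1.1.1.1.1] true AND false = false
[1.1.1.1] NOT false = true
[1.1.1.2.2] true AND false = false
[1.1.1.2] false → false (antecedent false ⇒ implication holds) = true
[1.1.1.3.2] exactly-one(true, false) = true
[1.1.1.3] true AND true = true
[1.1.1] true AND true AND true = true
[1.1] NOT true = false
[1] NOT false = true
[2.1.1] true OR false = true
[2.1.2] true → true = true
[2.1] exactly-one(true, true) = false
[2.2.1.1] exactly-one(true, false) = true
[2.2.1] NOT true = false
[2.2.2.1.2] true OR true = true
[2.2.2.1] true AND true = true
[2.2.2] NOT true = false
[2.2] false OR false = false
[2] false → false (antecedent false ⇒ implication holds) = true
[root] exactly-one(true, true) = false
Overall: false → refused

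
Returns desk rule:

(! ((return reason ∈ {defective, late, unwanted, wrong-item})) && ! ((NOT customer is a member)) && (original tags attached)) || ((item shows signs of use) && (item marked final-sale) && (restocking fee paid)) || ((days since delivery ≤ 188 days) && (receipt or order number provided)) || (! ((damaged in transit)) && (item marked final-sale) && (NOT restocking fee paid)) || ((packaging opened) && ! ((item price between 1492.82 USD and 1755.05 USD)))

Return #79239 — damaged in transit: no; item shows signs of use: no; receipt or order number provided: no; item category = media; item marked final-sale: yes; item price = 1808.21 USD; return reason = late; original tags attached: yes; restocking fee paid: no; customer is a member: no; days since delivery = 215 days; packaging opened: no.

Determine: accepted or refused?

Atomic conditions:
  return reason ∈ {defective, late, unwanted, wrong-item}: late is in the set → true
  NOT customer is a member: no → true
  original tags attached: yes → true
  item shows signs of use: no → false
  item marked final-sale: yes → true
  restocking fee paid: no → false
  days since delivery ≤ 188 days: 215 ≤ 188 is false
  receipt or order number provided: no → false
  damaged in transit: no → false
  NOT restocking fee paid: no → true
  packaging opened: no → false
  item price between 1492.82 USD and 1755.05 USD: 1808.21 in [1492.82, 1755.05] is false
Combine:
[1.1] NOT true = false
[1.2] NOT true = false
[1] false AND false AND true = false
[2] false AND true AND false = false
[3] false AND false = false
[4.1] NOT false = true
[4] true AND true AND true = true
[5.2] NOT false = true
[5] false AND true = false
[root] false OR false OR false OR true OR false = true
Overall: true → accepted

Accepted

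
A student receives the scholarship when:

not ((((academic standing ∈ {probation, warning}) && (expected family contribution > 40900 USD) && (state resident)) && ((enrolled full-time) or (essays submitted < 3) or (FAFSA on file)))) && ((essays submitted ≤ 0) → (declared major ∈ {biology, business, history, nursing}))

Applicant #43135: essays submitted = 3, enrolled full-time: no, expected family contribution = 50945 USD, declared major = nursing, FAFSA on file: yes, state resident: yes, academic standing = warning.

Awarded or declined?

Declined

Atomic conditions:
  academic standing ∈ {probation, warning}: warning is in the set → true
  expected family contribution > 40900 USD: 50945 > 40900 is true
  state resident: yes → true
  enrolled full-time: no → false
  essays submitted < 3: 3 < 3 is false
  FAFSA on file: yes → true
  essays submitted ≤ 0: 3 ≤ 0 is false
  declared major ∈ {biology, business, history, nursing}: nursing is in the set → true
Combine:
[1.1.1] true AND true AND true = true
[1.1.2] false OR false OR true = true
[1.1] true AND true = true
[1] NOT true = false
[2] false → true (antecedent false ⇒ implication holds) = true
[root] false AND true = false
Overall: false → declined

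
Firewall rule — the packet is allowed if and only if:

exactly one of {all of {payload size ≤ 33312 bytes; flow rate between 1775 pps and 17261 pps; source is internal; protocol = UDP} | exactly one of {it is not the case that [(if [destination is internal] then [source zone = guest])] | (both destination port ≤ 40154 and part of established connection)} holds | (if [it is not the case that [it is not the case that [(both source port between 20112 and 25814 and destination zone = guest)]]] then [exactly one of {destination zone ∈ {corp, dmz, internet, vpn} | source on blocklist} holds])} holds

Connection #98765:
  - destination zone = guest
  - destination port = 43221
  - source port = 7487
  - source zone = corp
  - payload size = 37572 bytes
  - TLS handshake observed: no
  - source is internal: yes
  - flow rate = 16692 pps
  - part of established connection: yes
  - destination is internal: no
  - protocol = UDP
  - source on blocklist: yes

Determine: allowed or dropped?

Atomic conditions:
  payload size ≤ 33312 bytes: 37572 ≤ 33312 is false
  flow rate between 1775 pps and 17261 pps: 16692 in [1775, 17261] is true
  source is internal: yes → true
  protocol = UDP: UDP == UDP is true
  destination is internal: no → false
  source zone = guest: corp == guest is false
  destination port ≤ 40154: 43221 ≤ 40154 is false
  part of established connection: yes → true
  source port between 20112 and 25814: 7487 in [20112, 25814] is false
  destination zone = guest: guest == guest is true
  destination zone ∈ {corp, dmz, internet, vpn}: guest is not in the set → false
  source on blocklist: yes → true
Combine:
[1] false AND true AND true AND true = false
[2.1.1] false → false (antecedent false ⇒ implication holds) = true
[2.1] NOT true = false
[2.2] false AND true = false
[2] exactly-one(false, false) = false
[3.1.1.1] false AND true = false
[3.1.1] NOT false = true
[3.1] NOT true = false
[3.2] exactly-one(false, true) = true
[3] false → true (antecedent false ⇒ implication holds) = true
[root] exactly-one(false, false, true) = true
Overall: true → allowed

Allowed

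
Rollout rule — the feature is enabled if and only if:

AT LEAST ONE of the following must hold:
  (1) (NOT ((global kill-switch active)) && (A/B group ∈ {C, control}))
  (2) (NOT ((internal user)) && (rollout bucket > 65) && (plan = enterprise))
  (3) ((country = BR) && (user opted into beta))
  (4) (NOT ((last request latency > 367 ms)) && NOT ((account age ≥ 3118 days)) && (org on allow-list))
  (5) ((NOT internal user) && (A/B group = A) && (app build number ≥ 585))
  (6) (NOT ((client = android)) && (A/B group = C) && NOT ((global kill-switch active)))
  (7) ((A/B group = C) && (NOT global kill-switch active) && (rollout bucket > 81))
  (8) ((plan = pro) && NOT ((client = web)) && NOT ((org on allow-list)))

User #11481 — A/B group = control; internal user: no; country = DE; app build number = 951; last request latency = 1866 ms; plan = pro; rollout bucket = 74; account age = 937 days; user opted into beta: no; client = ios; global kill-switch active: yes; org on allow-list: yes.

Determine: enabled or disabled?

Atomic conditions:
  global kill-switch active: yes → true
  A/B group ∈ {C, control}: control is in the set → true
  internal user: no → false
  rollout bucket > 65: 74 > 65 is true
  plan = enterprise: pro == enterprise is false
  country = BR: DE == BR is false
  user opted into beta: no → false
  last request latency > 367 ms: 1866 > 367 is true
  account age ≥ 3118 days: 937 ≥ 3118 is false
  org on allow-list: yes → true
  NOT internal user: no → true
  A/B group = A: control == A is false
  app build number ≥ 585: 951 ≥ 585 is true
  client = android: ios == android is false
  A/B group = C: control == C is false
  NOT global kill-switch active: yes → false
  rollout bucket > 81: 74 > 81 is false
  plan = pro: pro == pro is true
  client = web: ios == web is false
Combine:
[1.1] NOT true = false
[1] false AND true = false
[2.1] NOT false = true
[2] true AND true AND false = false
[3] false AND false = false
[4.1] NOT true = false
[4.2] NOT false = true
[4] false AND true AND true = false
[5] true AND false AND true = false
[6.1] NOT false = true
[6.3] NOT true = false
[6] true AND false AND false = false
[7] false AND false AND false = false
[8.2] NOT false = true
[8.3] NOT true = false
[8] true AND true AND false = false
[root] false OR false OR false OR false OR false OR false OR false OR false = false
Overall: false → disabled

Disabled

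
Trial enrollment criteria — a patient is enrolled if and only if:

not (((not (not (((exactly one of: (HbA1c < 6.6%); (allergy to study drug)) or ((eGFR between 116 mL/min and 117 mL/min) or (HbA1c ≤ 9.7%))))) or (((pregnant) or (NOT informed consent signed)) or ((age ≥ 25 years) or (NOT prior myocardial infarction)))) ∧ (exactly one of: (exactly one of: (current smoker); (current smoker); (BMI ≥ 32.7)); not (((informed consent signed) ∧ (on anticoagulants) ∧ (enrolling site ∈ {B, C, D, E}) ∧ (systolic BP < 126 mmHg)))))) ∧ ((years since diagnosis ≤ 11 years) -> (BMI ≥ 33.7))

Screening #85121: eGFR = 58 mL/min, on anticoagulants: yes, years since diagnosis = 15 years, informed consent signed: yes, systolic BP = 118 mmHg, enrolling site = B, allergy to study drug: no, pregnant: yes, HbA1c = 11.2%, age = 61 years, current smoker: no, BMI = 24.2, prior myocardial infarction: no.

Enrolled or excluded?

Enrolled

Atomic conditions:
  HbA1c < 6.6%: 11.2 < 6.6 is false
  allergy to study drug: no → false
  eGFR between 116 mL/min and 117 mL/min: 58 in [116, 117] is false
  HbA1c ≤ 9.7%: 11.2 ≤ 9.7 is false
  pregnant: yes → true
  NOT informed consent signed: yes → false
  age ≥ 25 years: 61 ≥ 25 is true
  NOT prior myocardial infarction: no → true
  current smoker: no → false
  BMI ≥ 32.7: 24.2 ≥ 32.7 is false
  informed consent signed: yes → true
  on anticoagulants: yes → true
  enrolling site ∈ {B, C, D, E}: B is in the set → true
  systolic BP < 126 mmHg: 118 < 126 is true
  years since diagnosis ≤ 11 years: 15 ≤ 11 is false
  BMI ≥ 33.7: 24.2 ≥ 33.7 is false
Combine:
[1.1.1.1.1.1.1] exactly-one(false, false) = false
[1.1.1.1.1.1.2] false OR false = false
[1.1.1.1.1.1] false OR false = false
[1.1.1.1.1] NOT false = true
[1.1.1.1] NOT true = false
[1.1.1.2.1] true OR false = true
[1.1.1.2.2] true OR true = true
[1.1.1.2] true OR true = true
[1.1.1] false OR true = true
[1.1.2.1] exactly-one(false, false, false) = false
[1.1.2.2.1] true AND true AND true AND true = true
[1.1.2.2] NOT true = false
[1.1.2] exactly-one(false, false) = false
[1.1] true AND false = false
[1] NOT false = true
[2] false → false (antecedent false ⇒ implication holds) = true
[root] true AND true = true
Overall: true → enrolled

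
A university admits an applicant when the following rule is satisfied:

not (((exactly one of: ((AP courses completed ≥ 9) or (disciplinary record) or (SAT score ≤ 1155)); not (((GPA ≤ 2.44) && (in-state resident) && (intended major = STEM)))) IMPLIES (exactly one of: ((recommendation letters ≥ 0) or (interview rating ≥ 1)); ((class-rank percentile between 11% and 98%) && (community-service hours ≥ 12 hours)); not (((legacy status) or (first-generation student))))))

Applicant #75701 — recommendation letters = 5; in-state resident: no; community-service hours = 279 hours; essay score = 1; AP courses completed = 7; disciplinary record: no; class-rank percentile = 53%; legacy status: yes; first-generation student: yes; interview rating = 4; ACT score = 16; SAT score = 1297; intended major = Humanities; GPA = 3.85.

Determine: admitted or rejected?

Admitted

Atomic conditions:
  AP courses completed ≥ 9: 7 ≥ 9 is false
  disciplinary record: no → false
  SAT score ≤ 1155: 1297 ≤ 1155 is false
  GPA ≤ 2.44: 3.85 ≤ 2.44 is false
  in-state resident: no → false
  intended major = STEM: Humanities == STEM is false
  recommendation letters ≥ 0: 5 ≥ 0 is true
  interview rating ≥ 1: 4 ≥ 1 is true
  class-rank percentile between 11% and 98%: 53 in [11, 98] is true
  community-service hours ≥ 12 hours: 279 ≥ 12 is true
  legacy status: yes → true
  first-generation student: yes → true
Combine:
[1.1.1] false OR false OR false = false
[1.1.2.1] false AND false AND false = false
[1.1.2] NOT false = true
[1.1] exactly-one(false, true) = true
[1.2.1] true OR true = true
[1.2.2] true AND true = true
[1.2.3.1] true OR true = true
[1.2.3] NOT true = false
[1.2] exactly-one(true, true, false) = false
[1] true → false = false
[root] NOT false = true
Overall: true → admitted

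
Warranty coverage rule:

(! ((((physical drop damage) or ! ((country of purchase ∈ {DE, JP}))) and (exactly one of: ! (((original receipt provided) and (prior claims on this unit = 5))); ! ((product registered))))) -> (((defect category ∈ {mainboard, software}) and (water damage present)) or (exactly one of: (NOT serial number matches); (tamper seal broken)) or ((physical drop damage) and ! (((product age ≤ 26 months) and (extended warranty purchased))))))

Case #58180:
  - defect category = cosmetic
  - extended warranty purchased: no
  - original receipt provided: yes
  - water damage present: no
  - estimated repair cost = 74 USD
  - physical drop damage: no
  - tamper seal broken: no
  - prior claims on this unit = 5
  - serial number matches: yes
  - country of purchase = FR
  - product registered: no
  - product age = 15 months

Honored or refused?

Honored

Atomic conditions:
  physical drop damage: no → false
  country of purchase ∈ {DE, JP}: FR is not in the set → false
  original receipt provided: yes → true
  prior claims on this unit = 5: 5 == 5 is true
  product registered: no → false
  defect category ∈ {mainboard, software}: cosmetic is not in the set → false
  water damage present: no → false
  NOT serial number matches: yes → false
  tamper seal broken: no → false
  product age ≤ 26 months: 15 ≤ 26 is true
  extended warranty purchased: no → false
Combine:
[1.1.1.2] NOT false = true
[1.1.1] false OR true = true
[1.1.2.1.1] true AND true = true
[1.1.2.1] NOT true = false
[1.1.2.2] NOT false = true
[1.1.2] exactly-one(false, true) = true
[1.1] true AND true = true
[1] NOT true = false
[2.1] false AND false = false
[2.2] exactly-one(false, false) = false
[2.3.2.1] true AND false = false
[2.3.2] NOT false = true
[2.3] false AND true = false
[2] false OR false OR false = false
[root] false → false (antecedent false ⇒ implication holds) = true
Overall: true → honored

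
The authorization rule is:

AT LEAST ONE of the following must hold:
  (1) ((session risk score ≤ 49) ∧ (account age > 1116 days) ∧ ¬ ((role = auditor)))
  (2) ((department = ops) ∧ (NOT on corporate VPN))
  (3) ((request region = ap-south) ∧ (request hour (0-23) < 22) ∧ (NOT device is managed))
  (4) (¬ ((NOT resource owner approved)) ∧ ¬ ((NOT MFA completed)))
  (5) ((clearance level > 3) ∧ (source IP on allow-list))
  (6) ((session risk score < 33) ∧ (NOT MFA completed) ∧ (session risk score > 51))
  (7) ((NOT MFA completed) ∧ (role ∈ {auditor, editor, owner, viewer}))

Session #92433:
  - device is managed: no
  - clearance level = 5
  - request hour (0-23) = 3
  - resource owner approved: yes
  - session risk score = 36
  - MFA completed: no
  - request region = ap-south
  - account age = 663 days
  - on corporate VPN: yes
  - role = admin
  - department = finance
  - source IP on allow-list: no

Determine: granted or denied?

Atomic conditions:
  session risk score ≤ 49: 36 ≤ 49 is true
  account age > 1116 days: 663 > 1116 is false
  role = auditor: admin == auditor is false
  department = ops: finance == ops is false
  NOT on corporate VPN: yes → false
  request region = ap-south: ap-south == ap-south is true
  request hour (0-23) < 22: 3 < 22 is true
  NOT device is managed: no → true
  NOT resource owner approved: yes → false
  NOT MFA completed: no → true
  clearance level > 3: 5 > 3 is true
  source IP on allow-list: no → false
  session risk score < 33: 36 < 33 is false
  session risk score > 51: 36 > 51 is false
  role ∈ {auditor, editor, owner, viewer}: admin is not in the set → false
Combine:
[1.3] NOT false = true
[1] true AND false AND true = false
[2] false AND false = false
[3] true AND true AND true = true
[4.1] NOT false = true
[4.2] NOT true = false
[4] true AND false = false
[5] true AND false = false
[6] false AND true AND false = false
[7] true AND false = false
[root] false OR false OR true OR false OR false OR false OR false = true
Overall: true → granted

Granted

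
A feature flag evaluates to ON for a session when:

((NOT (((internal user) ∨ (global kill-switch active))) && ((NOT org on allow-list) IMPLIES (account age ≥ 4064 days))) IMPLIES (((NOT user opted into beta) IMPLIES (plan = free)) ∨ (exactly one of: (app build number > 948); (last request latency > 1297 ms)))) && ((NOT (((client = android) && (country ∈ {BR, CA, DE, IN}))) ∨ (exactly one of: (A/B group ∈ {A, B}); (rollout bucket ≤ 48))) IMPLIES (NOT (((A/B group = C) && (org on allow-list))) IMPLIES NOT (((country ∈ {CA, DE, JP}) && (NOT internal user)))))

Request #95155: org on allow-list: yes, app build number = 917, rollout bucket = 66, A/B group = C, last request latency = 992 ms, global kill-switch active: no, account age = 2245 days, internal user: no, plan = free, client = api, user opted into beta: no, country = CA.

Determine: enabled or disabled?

Atomic conditions:
  internal user: no → false
  global kill-switch active: no → false
  NOT org on allow-list: yes → false
  account age ≥ 4064 days: 2245 ≥ 4064 is false
  NOT user opted into beta: no → true
  plan = free: free == free is true
  app build number > 948: 917 > 948 is false
  last request latency > 1297 ms: 992 > 1297 is false
  client = android: api == android is false
  country ∈ {BR, CA, DE, IN}: CA is in the set → true
  A/B group ∈ {A, B}: C is not in the set → false
  rollout bucket ≤ 48: 66 ≤ 48 is false
  A/B group = C: C == C is true
  org on allow-list: yes → true
  country ∈ {CA, DE, JP}: CA is in the set → true
  NOT internal user: no → true
Combine:
[1.1.1.1] false OR false = false
[1.1.1] NOT false = true
[1.1.2] false → false (antecedent false ⇒ implication holds) = true
[1.1] true AND true = true
[1.2.1] true → true = true
[1.2.2] exactly-one(false, false) = false
[1.2] true OR false = true
[1] true → true = true
[2.1.1.1] false AND true = false
[2.1.1] NOT false = true
[2.1.2] exactly-one(false, false) = false
[2.1] true OR false = true
[2.2.1.1] true AND true = true
[2.2.1] NOT true = false
[2.2.2.1] true AND true = true
[2.2.2] NOT true = false
[2.2] false → false (antecedent false ⇒ implication holds) = true
[2] true → true = true
[root] true AND true = true
Overall: true → enabled

Enabled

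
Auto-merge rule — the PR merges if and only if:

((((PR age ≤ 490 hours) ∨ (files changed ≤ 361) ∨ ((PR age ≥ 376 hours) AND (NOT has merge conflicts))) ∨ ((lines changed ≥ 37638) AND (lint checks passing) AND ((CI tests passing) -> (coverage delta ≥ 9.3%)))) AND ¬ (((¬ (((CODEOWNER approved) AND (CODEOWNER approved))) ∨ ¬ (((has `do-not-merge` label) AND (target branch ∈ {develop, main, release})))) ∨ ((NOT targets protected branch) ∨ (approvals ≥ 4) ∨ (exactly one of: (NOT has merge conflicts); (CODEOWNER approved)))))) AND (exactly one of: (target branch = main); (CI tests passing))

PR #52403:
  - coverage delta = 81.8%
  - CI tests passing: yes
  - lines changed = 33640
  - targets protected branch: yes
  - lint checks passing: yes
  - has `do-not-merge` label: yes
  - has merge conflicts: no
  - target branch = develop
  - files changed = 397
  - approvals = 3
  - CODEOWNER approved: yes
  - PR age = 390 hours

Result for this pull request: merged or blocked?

Atomic conditions:
  PR age ≤ 490 hours: 390 ≤ 490 is true
  files changed ≤ 361: 397 ≤ 361 is false
  PR age ≥ 376 hours: 390 ≥ 376 is true
  NOT has merge conflicts: no → true
  lines changed ≥ 37638: 33640 ≥ 37638 is false
  lint checks passing: yes → true
  CI tests passing: yes → true
  coverage delta ≥ 9.3%: 81.8 ≥ 9.3 is true
  CODEOWNER approved: yes → true
  has `do-not-merge` label: yes → true
  target branch ∈ {develop, main, release}: develop is in the set → true
  NOT targets protected branch: yes → false
  approvals ≥ 4: 3 ≥ 4 is false
  target branch = main: develop == main is false
Combine:
[1.1.1.3] true AND true = true
[1.1.1] true OR false OR true = true
[1.1.2.3] true → true = true
[1.1.2] false AND true AND true = false
[1.1] true OR false = true
[1.2.1.1.1.1] true AND true = true
[1.2.1.1.1] NOT true = false
[1.2.1.1.2.1] true AND true = true
[1.2.1.1.2] NOT true = false
[1.2.1.1] false OR false = false
[1.2.1.2.3] exactly-one(true, true) = false
[1.2.1.2] false OR false OR false = false
[1.2.1] false OR false = false
[1.2] NOT false = true
[1] true AND true = true
[2] exactly-one(false, true) = true
[root] true AND true = true
Overall: true → merged

Merged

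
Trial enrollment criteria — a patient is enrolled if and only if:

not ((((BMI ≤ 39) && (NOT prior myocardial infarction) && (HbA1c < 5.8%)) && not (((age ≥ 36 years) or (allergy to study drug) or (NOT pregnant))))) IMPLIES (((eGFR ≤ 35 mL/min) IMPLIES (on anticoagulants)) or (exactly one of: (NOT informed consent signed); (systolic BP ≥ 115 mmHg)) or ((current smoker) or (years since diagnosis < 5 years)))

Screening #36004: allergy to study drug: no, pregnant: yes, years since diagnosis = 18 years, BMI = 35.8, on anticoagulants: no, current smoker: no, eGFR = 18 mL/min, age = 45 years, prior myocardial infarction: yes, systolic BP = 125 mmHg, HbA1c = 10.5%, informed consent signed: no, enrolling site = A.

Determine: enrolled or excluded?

Atomic conditions:
  BMI ≤ 39: 35.8 ≤ 39 is true
  NOT prior myocardial infarction: yes → false
  HbA1c < 5.8%: 10.5 < 5.8 is false
  age ≥ 36 years: 45 ≥ 36 is true
  allergy to study drug: no → false
  NOT pregnant: yes → false
  eGFR ≤ 35 mL/min: 18 ≤ 35 is true
  on anticoagulants: no → false
  NOT informed consent signed: no → true
  systolic BP ≥ 115 mmHg: 125 ≥ 115 is true
  current smoker: no → false
  years since diagnosis < 5 years: 18 < 5 is false
Combine:
[1.1.1] true AND false AND false = false
[1.1.2.1] true OR false OR false = true
[1.1.2] NOT true = false
[1.1] false AND false = false
[1] NOT false = true
[2.1] true → false = false
[2.2] exactly-one(true, true) = false
[2.3] false OR false = false
[2] false OR false OR false = false
[root] true → false = false
Overall: false → excluded

Excluded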